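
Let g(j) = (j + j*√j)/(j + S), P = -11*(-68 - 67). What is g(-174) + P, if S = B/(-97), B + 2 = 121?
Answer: 25257423/16997 + 16878*I*√174/16997 ≈ 1486.0 + 13.099*I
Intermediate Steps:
B = 119 (B = -2 + 121 = 119)
P = 1485 (P = -11*(-135) = 1485)
S = -119/97 (S = 119/(-97) = 119*(-1/97) = -119/97 ≈ -1.2268)
g(j) = (j + j^(3/2))/(-119/97 + j) (g(j) = (j + j*√j)/(j - 119/97) = (j + j^(3/2))/(-119/97 + j))
g(-174) + P = 97*(-174 + (-174)^(3/2))/(-119 + 97*(-174)) + 1485 = 97*(-174 - 174*I*√174)/(-119 - 16878) + 1485 = 97*(-174 - 174*I*√174)/(-16997) + 1485 = 97*(-1/16997)*(-174 - 174*I*√174) + 1485 = (16878/16997 + 16878*I*√174/16997) + 1485 = 25257423/16997 + 16878*I*√174/16997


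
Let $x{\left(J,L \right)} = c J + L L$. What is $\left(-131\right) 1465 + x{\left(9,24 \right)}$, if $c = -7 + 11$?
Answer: $-191303$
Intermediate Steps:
$c = 4$
$x{\left(J,L \right)} = L^{2} + 4 J$ ($x{\left(J,L \right)} = 4 J + L L = 4 J + L^{2} = L^{2} + 4 J$)
$\left(-131\right) 1465 + x{\left(9,24 \right)} = \left(-131\right) 1465 + \left(24^{2} + 4 \cdot 9\right) = -191915 + \left(576 + 36\right) = -191915 + 612 = -191303$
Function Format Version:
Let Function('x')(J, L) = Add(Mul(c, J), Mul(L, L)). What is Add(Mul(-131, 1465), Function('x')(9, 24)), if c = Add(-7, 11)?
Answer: -191303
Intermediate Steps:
c = 4
Function('x')(J, L) = Add(Pow(L, 2), Mul(4, J)) (Function('x')(J, L) = Add(Mul(4, J), Mul(L, L)) = Add(Mul(4, J), Pow(L, 2)) = Add(Pow(L, 2), Mul(4, J)))
Add(Mul(-131, 1465), Function('x')(9, 24)) = Add(Mul(-131, 1465), Add(Pow(24, 2), Mul(4, 9))) = Add(-191915, Add(576, 36)) = Add(-191915, 612) = -191303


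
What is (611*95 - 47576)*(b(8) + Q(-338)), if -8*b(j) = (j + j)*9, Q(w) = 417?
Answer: 4177131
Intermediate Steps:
b(j) = -9*j/4 (b(j) = -(j + j)*9/8 = -2*j*9/8 = -9*j/4)
(611*95 - 47576)*(b(8) + Q(-338)) = (611*95 - 47576)*(-9/4*8 + 417) = (58045 - 47576)*(-18 + 417) = 10469*399 = 4177131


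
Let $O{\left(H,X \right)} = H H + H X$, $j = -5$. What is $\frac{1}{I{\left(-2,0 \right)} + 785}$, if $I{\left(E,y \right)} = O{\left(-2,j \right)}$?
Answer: $\frac{1}{799} \approx 0.0012516$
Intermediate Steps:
$O{\left(H,X \right)} = H^{2} + H X$
$I{\left(E,y \right)} = 14$ ($I{\left(E,y \right)} = - 2 \left(-2 - 5\right) = \left(-2\right) \left(-7\right) = 14$)
$\frac{1}{I{\left(-2,0 \right)} + 785} = \frac{1}{14 + 785} = \frac{1}{799}$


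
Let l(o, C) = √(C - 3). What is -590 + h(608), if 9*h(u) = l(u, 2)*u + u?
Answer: -4702/9 + 608*I/9 ≈ -522.44 + 67.556*I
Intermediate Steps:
l(o, C) = √(-3 + C)
h(u) = u/9 + I*u/9 (h(u) = (√(-3 + 2)*u + u)/9 = (√(-1)*u + u)/9 = (I*u + u)/9 = (u + I*u)/9 = u/9 + I*u/9)
-590 + h(608) = -590 + (⅑)*608*(1 + I) = -590 + (608/9 + 608*I/9) = -4702/9 + 608*I/9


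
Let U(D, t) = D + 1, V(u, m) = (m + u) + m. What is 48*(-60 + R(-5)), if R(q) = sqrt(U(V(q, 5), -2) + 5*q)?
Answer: -2880 + 48*I*sqrt(19) ≈ -2880.0 + 209.23*I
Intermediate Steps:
V(u, m) = u + 2*m
U(D, t) = 1 + D
R(q) = sqrt(11 + 6*q) (R(q) = sqrt((1 + (q + 2*5)) + 5*q) = sqrt((1 + (q + 10)) + 5*q) = sqrt((1 + (10 + q)) + 5*q) = sqrt((11 + q) + 5*q) = sqrt(11 + 6*q))
48*(-60 + R(-5)) = 48*(-60 + sqrt(11 + 6*(-5))) = 48*(-60 + sqrt(11 - 30)) = 48*(-60 + sqrt(-19)) = 48*(-60 + I*sqrt(19)) = -2880 + 48*I*sqrt(19)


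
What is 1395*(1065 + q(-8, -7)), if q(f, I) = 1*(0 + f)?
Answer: 1474515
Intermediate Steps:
q(f, I) = f (q(f, I) = 1*f = f)
1395*(1065 + q(-8, -7)) = 1395*(1065 - 8) = 1395*1057 = 1474515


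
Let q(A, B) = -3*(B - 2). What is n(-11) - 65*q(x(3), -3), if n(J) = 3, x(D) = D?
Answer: -972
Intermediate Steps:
q(A, B) = 6 - 3*B (q(A, B) = -3*(-2 + B) = 6 - 3*B)
n(-11) - 65*q(x(3), -3) = 3 - 65*(6 - 3*(-3)) = 3 - 65*(6 + 9) = 3 - 65*15 = 3 - 975 = -972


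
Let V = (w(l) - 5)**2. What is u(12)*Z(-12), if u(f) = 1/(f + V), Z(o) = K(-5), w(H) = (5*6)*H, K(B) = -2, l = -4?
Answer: -2/15637 ≈ -0.00012790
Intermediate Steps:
w(H) = 30*H
Z(o) = -2
V = 15625 (V = (30*(-4) - 5)**2 = (-120 - 5)**2 = (-125)**2 = 15625)
u(f) = 1/(15625 + f) (u(f) = 1/(f + 15625) = 1/(15625 + f))
u(12)*Z(-12) = -2/(15625 + 12) = -2/15637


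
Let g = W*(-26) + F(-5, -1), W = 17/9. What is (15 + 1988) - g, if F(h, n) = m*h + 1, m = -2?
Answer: 18370/9 ≈ 2041.1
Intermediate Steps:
F(h, n) = 1 - 2*h (F(h, n) = -2*h + 1 = 1 - 2*h)
W = 17/9 (W = 17*(⅑) = 17/9 ≈ 1.8889)
g = -343/9 (g = (17/9)*(-26) + (1 - 2*(-5)) = -442/9 + (1 + 10) = -442/9 + 11 = -343/9 ≈ -38.111)
(15 + 1988) - g = (15 + 1988) - 1*(-343/9) = 2003 + 343/9 = 18370/9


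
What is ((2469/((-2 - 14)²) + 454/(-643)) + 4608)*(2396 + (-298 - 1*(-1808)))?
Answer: 1484250718671/82304 ≈ 1.8034e+7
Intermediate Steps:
((2469/((-2 - 14)²) + 454/(-643)) + 4608)*(2396 + (-298 - 1*(-1808))) = ((2469/((-16)²) + 454*(-1/643)) + 4608)*(2396 + (-298 + 1808)) = ((2469/256 - 454/643) + 4608)*(2396 + 1510) = ((2469*(1/256) - 454/643) + 4608)*3906 = ((2469/256 - 454/643) + 4608)*3906 = (1471343/164608 + 4608)*3906 = (759985007/164608)*3906 = 1484250718671/82304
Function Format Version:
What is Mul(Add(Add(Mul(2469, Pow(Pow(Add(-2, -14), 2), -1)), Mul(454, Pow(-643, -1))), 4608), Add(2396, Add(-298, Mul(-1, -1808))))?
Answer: Rational(1484250718671, 82304) ≈ 1.8034e+7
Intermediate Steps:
Mul(Add(Add(Mul(2469, Pow(Pow(Add(-2, -14), 2), -1)), Mul(454, Pow(-643, -1))), 4608), Add(2396, Add(-298, Mul(-1, -1808)))) = Mul(Add(Add(Mul(2469, Pow(Pow(-16, 2), -1)), Mul(454, Rational(-1, 643))), 4608), Add(2396, Add(-298, 1808))) = Mul(Add(Add(Mul(2469, Pow(256, -1)), Rational(-454, 643)), 4608), Add(2396, 1510)) = Mul(Add(Add(Mul(2469, Rational(1, 256)), Rational(-454, 643)), 4608), 3906) = Mul(Add(Add(Rational(2469, 256), Rational(-454, 643)), 4608), 3906) = Mul(Add(Rational(1471343, 164608), 4608), 3906) = Mul(Rational(759985007, 164608), 3906) = Rational(1484250718671, 82304)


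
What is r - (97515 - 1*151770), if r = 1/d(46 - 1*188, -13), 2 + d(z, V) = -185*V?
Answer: 130374766/2403 ≈ 54255.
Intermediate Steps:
d(z, V) = -2 - 185*V
r = 1/2403 (r = 1/(-2 - 185*(-13)) = 1/(-2 + 2405) = 1/2403 ≈ 0.00041615)
r - (97515 - 1*151770) = 1/2403 - (97515 - 1*151770) = 1/2403 - (97515 - 151770) = 1/2403 - 1*(-54255) = 1/2403 + 54255 = 130374766/2403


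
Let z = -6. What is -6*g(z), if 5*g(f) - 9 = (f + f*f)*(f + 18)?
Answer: -2214/5 ≈ -442.80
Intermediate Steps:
g(f) = 9/5 + (18 + f)*(f + f²)/5 (g(f) = 9/5 + ((f + f*f)*(f + 18))/5 = 9/5 + ((f + f²)*(18 + f))/5 = 9/5 + ((18 + f)*(f + f²))/5 = 9/5 + (18 + f)*(f + f²)/5)
-6*g(z) = -6*(9/5 + (⅕)*(-6)³ + (18/5)*(-6) + (19/5)*(-6)²) = -6*(9/5 + (⅕)*(-216) - 108/5 + (19/5)*36) = -6*(9/5 - 216/5 - 108/5 + 684/5) = -6*369/5 = -2214/5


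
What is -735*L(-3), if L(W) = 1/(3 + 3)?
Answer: -245/2 ≈ -122.50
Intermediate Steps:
L(W) = ⅙ (L(W) = 1/6 = ⅙)
-735*L(-3) = -735*⅙ = -245/2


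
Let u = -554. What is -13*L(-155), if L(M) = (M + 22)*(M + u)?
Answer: -1225861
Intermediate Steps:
L(M) = (-554 + M)*(22 + M) (L(M) = (M + 22)*(M - 554) = (22 + M)*(-554 + M) = (-554 + M)*(22 + M))
-13*L(-155) = -13*(-12188 + (-155)² - 532*(-155)) = -13*(-12188 + 24025 + 82460) = -13*94297 = -1225861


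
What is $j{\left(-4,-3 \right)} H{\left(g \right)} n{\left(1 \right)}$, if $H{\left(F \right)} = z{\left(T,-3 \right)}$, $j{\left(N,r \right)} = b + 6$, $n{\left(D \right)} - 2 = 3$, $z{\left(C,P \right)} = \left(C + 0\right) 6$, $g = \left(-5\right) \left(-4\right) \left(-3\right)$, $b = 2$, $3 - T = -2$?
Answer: $1200$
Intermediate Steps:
$T = 5$ ($T = 3 - -2 = 3 + 2 = 5$)
$g = -60$ ($g = 20 \left(-3\right) = -60$)
$z{\left(C,P \right)} = 6 C$ ($z{\left(C,P \right)} = C 6 = 6 C$)
$n{\left(D \right)} = 5$ ($n{\left(D \right)} = 2 + 3 = 5$)
$j{\left(N,r \right)} = 8$ ($j{\left(N,r \right)} = 2 + 6 = 8$)
$H{\left(F \right)} = 30$ ($H{\left(F \right)} = 6 \cdot 5 = 30$)
$j{\left(-4,-3 \right)} H{\left(g \right)} n{\left(1 \right)} = 8 \cdot 30 \cdot 5 = 240 \cdot 5 = 1200$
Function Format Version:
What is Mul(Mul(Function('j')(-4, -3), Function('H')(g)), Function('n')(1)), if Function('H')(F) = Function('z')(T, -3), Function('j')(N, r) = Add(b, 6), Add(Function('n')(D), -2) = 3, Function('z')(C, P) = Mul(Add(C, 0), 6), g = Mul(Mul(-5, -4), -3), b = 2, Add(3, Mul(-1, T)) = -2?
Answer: 1200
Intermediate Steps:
T = 5 (T = Add(3, Mul(-1, -2)) = Add(3, 2) = 5)
g = -60 (g = Mul(20, -3) = -60)
Function('z')(C, P) = Mul(6, C) (Function('z')(C, P) = Mul(C, 6) = Mul(6, C))
Function('n')(D) = 5 (Function('n')(D) = Add(2, 3) = 5)
Function('j')(N, r) = 8 (Function('j')(N, r) = Add(2, 6) = 8)
Function('H')(F) = 30 (Function('H')(F) = Mul(6, 5) = 30)
Mul(Mul(Function('j')(-4, -3), Function('H')(g)), Function('n')(1)) = Mul(Mul(8, 30), 5) = Mul(240, 5) = 1200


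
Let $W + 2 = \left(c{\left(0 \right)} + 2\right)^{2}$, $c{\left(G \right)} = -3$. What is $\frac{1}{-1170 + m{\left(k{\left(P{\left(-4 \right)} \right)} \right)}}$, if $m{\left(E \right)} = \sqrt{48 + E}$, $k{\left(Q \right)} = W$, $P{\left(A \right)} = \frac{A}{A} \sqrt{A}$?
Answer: $- \frac{1170}{1368853} - \frac{\sqrt{47}}{1368853} \approx -0.00085974$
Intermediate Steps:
$P{\left(A \right)} = \sqrt{A}$ ($P{\left(A \right)} = 1 \sqrt{A} = \sqrt{A}$)
$W = -1$ ($W = -2 + \left(-3 + 2\right)^{2} = -2 + \left(-1\right)^{2} = -2 + 1 = -1$)
$k{\left(Q \right)} = -1$
$\frac{1}{-1170 + m{\left(k{\left(P{\left(-4 \right)} \right)} \right)}} = \frac{1}{-1170 + \sqrt{48 - 1}} = \frac{1}{-1170 + \sqrt{47}}$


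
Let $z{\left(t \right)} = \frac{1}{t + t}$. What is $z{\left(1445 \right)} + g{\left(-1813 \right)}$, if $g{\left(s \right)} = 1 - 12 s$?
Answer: $\frac{62877731}{2890} \approx 21757.0$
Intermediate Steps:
$z{\left(t \right)} = \frac{1}{2 t}$
$z{\left(1445 \right)} + g{\left(-1813 \right)} = \frac{1}{2 \cdot 1445} + \left(1 - -21756\right) = \frac{1}{2} \cdot \frac{1}{1445} + \left(1 + 21756\right) = \frac{1}{2890} + 21757 = \frac{62877731}{2890}$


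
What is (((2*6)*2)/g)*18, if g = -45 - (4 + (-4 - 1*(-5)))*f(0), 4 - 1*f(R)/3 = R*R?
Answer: -144/35 ≈ -4.1143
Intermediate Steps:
f(R) = 12 - 3*R² (f(R) = 12 - 3*R*R = 12 - 3*R²)
g = -105 (g = -45 - (4 + (-4 - 1*(-5)))*(12 - 3*0²) = -45 - (4 + (-4 + 5))*(12 - 3*0) = -45 - (4 + 1)*(12 + 0) = -45 - 5*12 = -45 - 1*60 = -45 - 60 = -105)
(((2*6)*2)/g)*18 = (((2*6)*2)/(-105))*18 = ((12*2)*(-1/105))*18 = (24*(-1/105))*18 = -8/35*18 = -144/35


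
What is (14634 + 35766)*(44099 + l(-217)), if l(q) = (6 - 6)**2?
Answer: 2222589600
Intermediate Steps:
l(q) = 0 (l(q) = 0**2 = 0)
(14634 + 35766)*(44099 + l(-217)) = (14634 + 35766)*(44099 + 0) = 50400*44099 = 2222589600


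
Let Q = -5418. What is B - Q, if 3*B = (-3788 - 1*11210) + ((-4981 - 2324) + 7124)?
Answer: 1075/3 ≈ 358.33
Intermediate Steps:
B = -15179/3 (B = ((-3788 - 1*11210) + ((-4981 - 2324) + 7124))/3 = ((-3788 - 11210) + (-7305 + 7124))/3 = (-14998 - 181)/3 = (⅓)*(-15179) = -15179/3 ≈ -5059.7)
B - Q = -15179/3 - 1*(-5418) = -15179/3 + 5418 = 1075/3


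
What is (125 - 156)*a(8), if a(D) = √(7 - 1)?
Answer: -31*√6 ≈ -75.934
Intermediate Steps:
a(D) = √6
(125 - 156)*a(8) = (125 - 156)*√6 = -31*√6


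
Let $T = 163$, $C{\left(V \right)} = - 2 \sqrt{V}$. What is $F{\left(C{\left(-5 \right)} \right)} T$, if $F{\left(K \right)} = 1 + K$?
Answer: $163 - 326 i \sqrt{5} \approx 163.0 - 728.96 i$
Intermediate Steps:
$F{\left(C{\left(-5 \right)} \right)} T = \left(1 - 2 \sqrt{-5}\right) 163 = \left(1 - 2 i \sqrt{5}\right) 163 = 163 - 326 i \sqrt{5}$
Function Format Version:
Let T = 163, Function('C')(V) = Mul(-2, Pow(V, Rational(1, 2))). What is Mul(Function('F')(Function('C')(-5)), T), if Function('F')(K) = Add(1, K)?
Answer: Add(163, Mul(-326, I, Pow(5, Rational(1, 2)))) ≈ Add(163.00, Mul(-728.96, I))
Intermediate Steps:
Mul(Function('F')(Function('C')(-5)), T) = Mul(Add(1, Mul(-2, Pow(-5, Rational(1, 2)))), 163) = Mul(Add(1, Mul(-2, Mul(I, Pow(5, Rational(1, 2))))), 163) = Mul(Add(1, Mul(-2, I, Pow(5, Rational(1, 2)))), 163) = Add(163, Mul(-326, I, Pow(5, Rational(1, 2))))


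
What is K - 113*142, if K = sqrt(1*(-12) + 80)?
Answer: -16046 + 2*sqrt(17) ≈ -16038.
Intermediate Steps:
K = 2*sqrt(17) (K = sqrt(-12 + 80) = sqrt(68) = 2*sqrt(17) ≈ 8.2462)
K - 113*142 = 2*sqrt(17) - 113*142 = 2*sqrt(17) - 16046 = -16046 + 2*sqrt(17)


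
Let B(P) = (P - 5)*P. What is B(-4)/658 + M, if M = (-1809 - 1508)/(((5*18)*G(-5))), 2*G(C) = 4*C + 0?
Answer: 1107493/296100 ≈ 3.7403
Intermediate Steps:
G(C) = 2*C (G(C) = (4*C + 0)/2 = (4*C)/2 = 2*C)
B(P) = P*(-5 + P) (B(P) = (-5 + P)*P = P*(-5 + P))
M = 3317/900 (M = (-1809 - 1508)/(((5*18)*(2*(-5)))) = -3317/(90*(-10)) = -3317/(-900) = -3317*(-1/900) = 3317/900 ≈ 3.6856)
B(-4)/658 + M = -4*(-5 - 4)/658 + 3317/900 = -4*(-9)*(1/658) + 3317/900 = 36*(1/658) + 3317/900 = 18/329 + 3317/900 = 1107493/296100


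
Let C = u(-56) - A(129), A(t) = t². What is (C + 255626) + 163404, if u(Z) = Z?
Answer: 402333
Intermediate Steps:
C = -16697 (C = -56 - 1*129² = -56 - 1*16641 = -56 - 16641 = -16697)
(C + 255626) + 163404 = (-16697 + 255626) + 163404 = 238929 + 163404 = 402333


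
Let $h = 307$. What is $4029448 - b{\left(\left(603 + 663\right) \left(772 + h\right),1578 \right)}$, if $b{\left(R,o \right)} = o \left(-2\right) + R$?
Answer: $2666590$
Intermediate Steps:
$b{\left(R,o \right)} = R - 2 o$ ($b{\left(R,o \right)} = - 2 o + R = R - 2 o$)
$4029448 - b{\left(\left(603 + 663\right) \left(772 + h\right),1578 \right)} = 4029448 - \left(\left(603 + 663\right) \left(772 + 307\right) - 3156\right) = 4029448 - \left(1266 \cdot 1079 - 3156\right) = 4029448 - \left(1366014 - 3156\right) = 4029448 - 1362858 = 2666590$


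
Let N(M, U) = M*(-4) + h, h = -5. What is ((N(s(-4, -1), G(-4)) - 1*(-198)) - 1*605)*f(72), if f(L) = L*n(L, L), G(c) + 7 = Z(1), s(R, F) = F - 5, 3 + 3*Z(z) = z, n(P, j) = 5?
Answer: -139680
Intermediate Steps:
Z(z) = -1 + z/3
s(R, F) = -5 + F
G(c) = -23/3 (G(c) = -7 + (-1 + (⅓)*1) = -7 + (-1 + ⅓) = -7 - ⅔ = -23/3)
N(M, U) = -5 - 4*M (N(M, U) = M*(-4) - 5 = -4*M - 5 = -5 - 4*M)
f(L) = 5*L (f(L) = L*5 = 5*L)
((N(s(-4, -1), G(-4)) - 1*(-198)) - 1*605)*f(72) = (((-5 - 4*(-5 - 1)) - 1*(-198)) - 1*605)*(5*72) = (((-5 - 4*(-6)) + 198) - 605)*360 = (((-5 + 24) + 198) - 605)*360 = ((19 + 198) - 605)*360 = (217 - 605)*360 = -388*360 = -139680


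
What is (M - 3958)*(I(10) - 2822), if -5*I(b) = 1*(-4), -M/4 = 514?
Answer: 84833484/5 ≈ 1.6967e+7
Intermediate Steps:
M = -2056 (M = -4*514 = -2056)
I(b) = ⅘ (I(b) = -(-4)/5 = -⅕*(-4) = ⅘)
(M - 3958)*(I(10) - 2822) = (-2056 - 3958)*(⅘ - 2822) = -6014*(-14106/5) = 84833484/5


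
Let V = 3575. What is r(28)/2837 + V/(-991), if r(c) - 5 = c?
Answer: -10109572/2811467 ≈ -3.5958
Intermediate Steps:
r(c) = 5 + c
r(28)/2837 + V/(-991) = (5 + 28)/2837 + 3575/(-991) = 33*(1/2837) + 3575*(-1/991) = 33/2837 - 3575/991 = -10109572/2811467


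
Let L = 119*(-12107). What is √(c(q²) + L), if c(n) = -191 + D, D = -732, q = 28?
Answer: 6*I*√40046 ≈ 1200.7*I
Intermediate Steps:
L = -1440733
c(n) = -923 (c(n) = -191 - 732 = -923)
√(c(q²) + L) = √(-923 - 1440733) = √(-1441656) = 6*I*√40046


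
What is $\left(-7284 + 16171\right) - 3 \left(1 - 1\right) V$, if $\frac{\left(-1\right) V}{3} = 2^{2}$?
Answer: $8887$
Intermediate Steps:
$V = -12$ ($V = - 3 \cdot 2^{2} = \left(-3\right) 4 = -12$)
$\left(-7284 + 16171\right) - 3 \left(1 - 1\right) V = \left(-7284 + 16171\right) - 3 \left(1 - 1\right) \left(-12\right) = 8887 - 3 \cdot 0 \left(-12\right) = 8887 - 0 = 8887 + 0 = 8887$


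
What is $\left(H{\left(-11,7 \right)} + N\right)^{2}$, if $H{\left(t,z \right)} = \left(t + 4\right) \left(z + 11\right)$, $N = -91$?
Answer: $47089$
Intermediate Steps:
$H{\left(t,z \right)} = \left(4 + t\right) \left(11 + z\right)$
$\left(H{\left(-11,7 \right)} + N\right)^{2} = \left(\left(44 + 4 \cdot 7 + 11 \left(-11\right) - 77\right) - 91\right)^{2} = \left(\left(44 + 28 - 121 - 77\right) - 91\right)^{2} = \left(-126 - 91\right)^{2} = \left(-217\right)^{2} = 47089$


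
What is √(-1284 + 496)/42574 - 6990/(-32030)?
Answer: 699/3203 + I*√197/21287 ≈ 0.21823 + 0.00065935*I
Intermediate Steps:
√(-1284 + 496)/42574 - 6990/(-32030) = √(-788)*(1/42574) - 6990*(-1/32030) = (2*I*√197)*(1/42574) + 699/3203 = I*√197/21287 + 699/3203 = 699/3203 + I*√197/21287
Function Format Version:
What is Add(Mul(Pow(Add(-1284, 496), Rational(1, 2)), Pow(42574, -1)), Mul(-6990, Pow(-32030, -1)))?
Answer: Add(Rational(699, 3203), Mul(Rational(1, 21287), I, Pow(197, Rational(1, 2)))) ≈ Add(0.21823, Mul(0.00065935, I))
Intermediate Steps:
Add(Mul(Pow(Add(-1284, 496), Rational(1, 2)), Pow(42574, -1)), Mul(-6990, Pow(-32030, -1))) = Add(Mul(Pow(-788, Rational(1, 2)), Rational(1, 42574)), Mul(-6990, Rational(-1, 32030))) = Add(Mul(Mul(2, I, Pow(197, Rational(1, 2))), Rational(1, 42574)), Rational(699, 3203)) = Add(Mul(Rational(1, 21287), I, Pow(197, Rational(1, 2))), Rational(699, 3203)) = Add(Rational(699, 3203), Mul(Rational(1, 21287), I, Pow(197, Rational(1, 2))))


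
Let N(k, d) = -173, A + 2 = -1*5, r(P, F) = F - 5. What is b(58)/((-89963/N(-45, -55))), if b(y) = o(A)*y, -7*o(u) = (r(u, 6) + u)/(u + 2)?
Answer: -60204/3148705 ≈ -0.019120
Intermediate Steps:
r(P, F) = -5 + F
A = -7 (A = -2 - 1*5 = -2 - 5 = -7)
o(u) = -(1 + u)/(7*(2 + u)) (o(u) = -((-5 + 6) + u)/(7*(u + 2)) = -(1 + u)/(7*(2 + u)))
b(y) = -6*y/35 (b(y) = ((-1 - 1*(-7))/(7*(2 - 7)))*y = ((1/7)*(-1 + 7)/(-5))*y = ((1/7)*(-1/5)*6)*y = -6*y/35)
b(58)/((-89963/N(-45, -55))) = (-6/35*58)/((-89963/(-173))) = -348/(35*((-89963*(-1/173)))) = -348/(35*89963/173) = -348/35*173/89963 = -60204/3148705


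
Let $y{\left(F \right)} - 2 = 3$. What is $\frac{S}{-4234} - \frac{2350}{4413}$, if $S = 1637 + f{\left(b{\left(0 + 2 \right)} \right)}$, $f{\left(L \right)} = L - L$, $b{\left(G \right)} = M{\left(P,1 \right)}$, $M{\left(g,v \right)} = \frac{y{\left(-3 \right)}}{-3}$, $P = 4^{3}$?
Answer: $- \frac{17173981}{18684642} \approx -0.91915$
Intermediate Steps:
$y{\left(F \right)} = 5$ ($y{\left(F \right)} = 2 + 3 = 5$)
$P = 64$
$M{\left(g,v \right)} = - \frac{5}{3}$ ($M{\left(g,v \right)} = \frac{5}{-3} = 5 \left(- \frac{1}{3}\right) = - \frac{5}{3}$)
$b{\left(G \right)} = - \frac{5}{3}$
$f{\left(L \right)} = 0$
$S = 1637$ ($S = 1637 + 0 = 1637$)
$\frac{S}{-4234} - \frac{2350}{4413} = \frac{1637}{-4234} - \frac{2350}{4413} = 1637 \left(- \frac{1}{4234}\right) - \frac{2350}{4413} = - \frac{1637}{4234} - \frac{2350}{4413} = - \frac{17173981}{18684642}$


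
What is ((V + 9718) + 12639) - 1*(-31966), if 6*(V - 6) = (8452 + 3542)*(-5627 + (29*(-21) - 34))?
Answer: -12479401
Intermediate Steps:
V = -12533724 (V = 6 + ((8452 + 3542)*(-5627 + (29*(-21) - 34)))/6 = 6 + (11994*(-5627 + (-609 - 34)))/6 = 6 + (11994*(-5627 - 643))/6 = 6 + (11994*(-6270))/6 = 6 + (⅙)*(-75202380) = 6 - 12533730 = -12533724)
((V + 9718) + 12639) - 1*(-31966) = ((-12533724 + 9718) + 12639) - 1*(-31966) = (-12524006 + 12639) + 31966 = -12511367 + 31966 = -12479401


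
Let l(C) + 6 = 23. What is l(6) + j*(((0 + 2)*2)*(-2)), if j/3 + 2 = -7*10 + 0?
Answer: 1745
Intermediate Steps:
l(C) = 17 (l(C) = -6 + 23 = 17)
j = -216 (j = -6 + 3*(-7*10 + 0) = -6 + 3*(-70 + 0) = -6 + 3*(-70) = -6 - 210 = -216)
l(6) + j*(((0 + 2)*2)*(-2)) = 17 - 216*(0 + 2)*2*(-2) = 17 - 216*2*2*(-2) = 17 - 864*(-2) = 17 - 216*(-8) = 17 + 1728 = 1745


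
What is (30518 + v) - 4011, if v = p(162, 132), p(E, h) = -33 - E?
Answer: 26312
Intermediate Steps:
v = -195 (v = -33 - 1*162 = -33 - 162 = -195)
(30518 + v) - 4011 = (30518 - 195) - 4011 = 30323 - 4011 = 26312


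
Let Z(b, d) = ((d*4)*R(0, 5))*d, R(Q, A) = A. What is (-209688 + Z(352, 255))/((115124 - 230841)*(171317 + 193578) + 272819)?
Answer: -90901/3518690158 ≈ -2.5834e-5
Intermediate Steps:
Z(b, d) = 20*d² (Z(b, d) = ((d*4)*5)*d = ((4*d)*5)*d = (20*d)*d = 20*d²)
(-209688 + Z(352, 255))/((115124 - 230841)*(171317 + 193578) + 272819) = (-209688 + 20*255²)/((115124 - 230841)*(171317 + 193578) + 272819) = (-209688 + 20*65025)/(-115717*364895 + 272819) = (-209688 + 1300500)/(-42224554715 + 272819) = 1090812/(-42224281896) = 1090812*(-1/42224281896) = -90901/3518690158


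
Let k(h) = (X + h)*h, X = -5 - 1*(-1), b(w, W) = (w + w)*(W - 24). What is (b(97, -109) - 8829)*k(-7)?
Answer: -2666587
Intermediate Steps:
b(w, W) = 2*w*(-24 + W) (b(w, W) = (2*w)*(-24 + W) = 2*w*(-24 + W))
X = -4 (X = -5 + 1 = -4)
k(h) = h*(-4 + h) (k(h) = (-4 + h)*h = h*(-4 + h))
(b(97, -109) - 8829)*k(-7) = (2*97*(-24 - 109) - 8829)*(-7*(-4 - 7)) = (2*97*(-133) - 8829)*(-7*(-11)) = (-25802 - 8829)*77 = -34631*77 = -2666587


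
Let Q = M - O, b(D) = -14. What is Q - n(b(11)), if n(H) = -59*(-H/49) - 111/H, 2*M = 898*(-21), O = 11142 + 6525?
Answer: -379219/14 ≈ -27087.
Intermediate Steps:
O = 17667
M = -9429 (M = (898*(-21))/2 = (½)*(-18858) = -9429)
n(H) = -111/H + 59*H/49 (n(H) = -(-59)*H/49 - 111/H = 59*H/49 - 111/H = -111/H + 59*H/49)
Q = -27096 (Q = -9429 - 1*17667 = -9429 - 17667 = -27096)
Q - n(b(11)) = -27096 - (-111/(-14) + (59/49)*(-14)) = -27096 - (-111*(-1/14) - 118/7) = -27096 - (111/14 - 118/7) = -27096 - 1*(-125/14) = -27096 + 125/14 = -379219/14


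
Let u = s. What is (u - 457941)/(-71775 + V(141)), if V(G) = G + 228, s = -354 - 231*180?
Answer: 166625/23802 ≈ 7.0005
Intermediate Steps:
s = -41934 (s = -354 - 41580 = -41934)
u = -41934
V(G) = 228 + G
(u - 457941)/(-71775 + V(141)) = (-41934 - 457941)/(-71775 + (228 + 141)) = -499875/(-71775 + 369) = -499875/(-71406) = -499875*(-1/71406) = 166625/23802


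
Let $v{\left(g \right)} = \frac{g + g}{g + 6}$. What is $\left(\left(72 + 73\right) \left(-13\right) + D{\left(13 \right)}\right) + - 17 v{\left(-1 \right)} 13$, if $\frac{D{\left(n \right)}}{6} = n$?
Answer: $- \frac{8593}{5} \approx -1718.6$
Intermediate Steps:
$v{\left(g \right)} = \frac{2 g}{6 + g}$
$D{\left(n \right)} = 6 n$
$\left(\left(72 + 73\right) \left(-13\right) + D{\left(13 \right)}\right) + - 17 v{\left(-1 \right)} 13 = \left(\left(72 + 73\right) \left(-13\right) + 6 \cdot 13\right) + - 17 \cdot 2 \left(-1\right) \frac{1}{6 - 1} \cdot 13 = \left(145 \left(-13\right) + 78\right) + - 17 \cdot 2 \left(-1\right) \frac{1}{5} \cdot 13 = \left(-1885 + 78\right) + - 17 \cdot 2 \left(-1\right) \frac{1}{5} \cdot 13 = -1807 + \left(-17\right) \left(- \frac{2}{5}\right) 13 = -1807 + \frac{34}{5} \cdot 13 = -1807 + \frac{442}{5} = - \frac{8593}{5}$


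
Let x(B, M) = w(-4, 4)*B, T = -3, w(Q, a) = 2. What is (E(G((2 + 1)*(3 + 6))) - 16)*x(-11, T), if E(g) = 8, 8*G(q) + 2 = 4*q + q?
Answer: 176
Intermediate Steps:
G(q) = -¼ + 5*q/8 (G(q) = -¼ + (4*q + q)/8 = -¼ + (5*q)/8 = -¼ + 5*q/8)
x(B, M) = 2*B
(E(G((2 + 1)*(3 + 6))) - 16)*x(-11, T) = (8 - 16)*(2*(-11)) = -8*(-22) = 176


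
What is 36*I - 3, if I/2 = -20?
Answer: -1443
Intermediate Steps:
I = -40 (I = 2*(-20) = -40)
36*I - 3 = 36*(-40) - 3 = -1440 - 3 = -1443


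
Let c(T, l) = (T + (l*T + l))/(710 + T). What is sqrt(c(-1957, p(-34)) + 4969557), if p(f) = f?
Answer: 2*sqrt(1931906342726)/1247 ≈ 2229.2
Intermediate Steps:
c(T, l) = (T + l + T*l)/(710 + T) (c(T, l) = (T + (T*l + l))/(710 + T) = (T + (l + T*l))/(710 + T) = (T + l + T*l)/(710 + T))
sqrt(c(-1957, p(-34)) + 4969557) = sqrt((-1957 - 34 - 1957*(-34))/(710 - 1957) + 4969557) = sqrt((-1957 - 34 + 66538)/(-1247) + 4969557) = sqrt(-1/1247*64547 + 4969557) = sqrt(-64547/1247 + 4969557) = sqrt(6196973032/1247) = 2*sqrt(1931906342726)/1247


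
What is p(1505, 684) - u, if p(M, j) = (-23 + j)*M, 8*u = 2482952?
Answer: 684436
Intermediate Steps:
u = 310369 (u = (⅛)*2482952 = 310369)
p(M, j) = M*(-23 + j)
p(1505, 684) - u = 1505*(-23 + 684) - 1*310369 = 1505*661 - 310369 = 994805 - 310369 = 684436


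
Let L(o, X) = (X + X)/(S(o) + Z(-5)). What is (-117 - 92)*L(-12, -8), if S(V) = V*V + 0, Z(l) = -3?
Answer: 3344/141 ≈ 23.716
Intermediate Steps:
S(V) = V² (S(V) = V² + 0 = V²)
L(o, X) = 2*X/(-3 + o²) (L(o, X) = (X + X)/(o² - 3) = (2*X)/(-3 + o²) = 2*X/(-3 + o²))
(-117 - 92)*L(-12, -8) = (-117 - 92)*(2*(-8)/(-3 + (-12)²)) = -418*(-8)/(-3 + 144) = -418*(-8)/141 = -209*(-16/141) = 3344/141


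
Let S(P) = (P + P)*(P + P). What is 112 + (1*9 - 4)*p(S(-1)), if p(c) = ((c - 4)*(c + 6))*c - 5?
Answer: 87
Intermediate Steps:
S(P) = 4*P² (S(P) = (2*P)*(2*P) = 4*P²)
p(c) = -5 + c*(-4 + c)*(6 + c) (p(c) = ((-4 + c)*(6 + c))*c - 5 = c*(-4 + c)*(6 + c) - 5 = -5 + c*(-4 + c)*(6 + c))
112 + (1*9 - 4)*p(S(-1)) = 112 + (1*9 - 4)*(-5 + (4*(-1)²)³ - 96*(-1)² + 2*(4*(-1)²)²) = 112 + (9 - 4)*(-5 + (4*1)³ - 96 + 2*(4*1)²) = 112 + 5*(-5 + 4³ - 24*4 + 2*4²) = 112 + 5*(-5 + 64 - 96 + 2*16) = 112 + 5*(-5 + 64 - 96 + 32) = 112 + 5*(-5) = 112 - 25 = 87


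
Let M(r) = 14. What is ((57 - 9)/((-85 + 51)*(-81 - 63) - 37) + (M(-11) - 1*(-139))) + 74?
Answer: 1103041/4859 ≈ 227.01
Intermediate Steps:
((57 - 9)/((-85 + 51)*(-81 - 63) - 37) + (M(-11) - 1*(-139))) + 74 = ((57 - 9)/((-85 + 51)*(-81 - 63) - 37) + (14 - 1*(-139))) + 74 = (48/(-34*(-144) - 37) + (14 + 139)) + 74 = (48/(4896 - 37) + 153) + 74 = (48/4859 + 153) + 74 = 743475/4859 + 74 = 1103041/4859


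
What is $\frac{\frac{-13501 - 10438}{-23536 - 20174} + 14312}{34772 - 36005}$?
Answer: $- \frac{625601459}{53894430} \approx -11.608$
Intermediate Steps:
$\frac{\frac{-13501 - 10438}{-23536 - 20174} + 14312}{34772 - 36005} = \frac{- \frac{23939}{-43710} + 14312}{-1233} = \left(\left(-23939\right) \left(- \frac{1}{43710}\right) + 14312\right) \left(- \frac{1}{1233}\right) = \left(\frac{23939}{43710} + 14312\right) \left(- \frac{1}{1233}\right) = \frac{625601459}{43710} \left(- \frac{1}{1233}\right) = - \frac{625601459}{53894430}$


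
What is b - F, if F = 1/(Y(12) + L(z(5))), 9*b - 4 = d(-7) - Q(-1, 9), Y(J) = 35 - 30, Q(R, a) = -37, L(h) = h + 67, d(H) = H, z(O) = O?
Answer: 2609/693 ≈ 3.7648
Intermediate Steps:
L(h) = 67 + h
Y(J) = 5
b = 34/9 (b = 4/9 + (-7 - 1*(-37))/9 = 4/9 + (-7 + 37)/9 = 4/9 + (⅑)*30 = 4/9 + 10/3 = 34/9 ≈ 3.7778)
F = 1/77 (F = 1/(5 + (67 + 5)) = 1/(5 + 72) = 1/77 ≈ 0.012987)
b - F = 34/9 - 1*1/77 = 34/9 - 1/77 = 2609/693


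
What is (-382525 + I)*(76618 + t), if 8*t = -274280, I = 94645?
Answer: -12186824040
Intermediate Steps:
t = -34285 (t = (⅛)*(-274280) = -34285)
(-382525 + I)*(76618 + t) = (-382525 + 94645)*(76618 - 34285) = -287880*42333 = -12186824040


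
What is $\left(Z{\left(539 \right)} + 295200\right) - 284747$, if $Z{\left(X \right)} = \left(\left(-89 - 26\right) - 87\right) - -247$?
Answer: $10498$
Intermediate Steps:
$Z{\left(X \right)} = 45$ ($Z{\left(X \right)} = \left(-115 - 87\right) + 247 = -202 + 247 = 45$)
$\left(Z{\left(539 \right)} + 295200\right) - 284747 = \left(45 + 295200\right) - 284747 = 295245 - 284747 = 10498$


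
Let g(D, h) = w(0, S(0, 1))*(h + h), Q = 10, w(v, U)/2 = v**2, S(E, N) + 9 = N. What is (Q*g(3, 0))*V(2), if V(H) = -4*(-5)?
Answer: 0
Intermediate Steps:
S(E, N) = -9 + N
w(v, U) = 2*v**2
V(H) = 20
g(D, h) = 0 (g(D, h) = (2*0**2)*(h + h) = (2*0)*(2*h) = 0*(2*h) = 0)
(Q*g(3, 0))*V(2) = (10*0)*20 = 0*20 = 0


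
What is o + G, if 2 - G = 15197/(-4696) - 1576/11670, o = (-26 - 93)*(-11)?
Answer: 36015295703/27401160 ≈ 1314.4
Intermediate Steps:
o = 1309 (o = -119*(-11) = 1309)
G = 147177263/27401160 (G = 2 - (15197/(-4696) - 1576/11670) = 2 - (15197*(-1/4696) - 1576*1/11670) = 2 - (-15197/4696 - 788/5835) = 2 - 1*(-92374943/27401160) = 2 + 92374943/27401160 = 147177263/27401160 ≈ 5.3712)
o + G = 1309 + 147177263/27401160 = 36015295703/27401160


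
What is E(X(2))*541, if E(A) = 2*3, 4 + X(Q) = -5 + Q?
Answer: 3246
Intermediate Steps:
X(Q) = -9 + Q (X(Q) = -4 + (-5 + Q) = -9 + Q)
E(A) = 6
E(X(2))*541 = 6*541 = 3246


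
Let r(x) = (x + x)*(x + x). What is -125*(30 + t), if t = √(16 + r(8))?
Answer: -3750 - 500*√17 ≈ -5811.6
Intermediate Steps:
r(x) = 4*x² (r(x) = (2*x)*(2*x) = 4*x²)
t = 4*√17 (t = √(16 + 4*8²) = √(16 + 4*64) = √(16 + 256) = √272 = 4*√17 ≈ 16.492)
-125*(30 + t) = -125*(30 + 4*√17) = -3750 - 500*√17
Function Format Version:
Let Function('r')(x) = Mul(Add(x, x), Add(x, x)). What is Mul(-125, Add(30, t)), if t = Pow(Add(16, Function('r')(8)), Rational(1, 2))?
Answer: Add(-3750, Mul(-500, Pow(17, Rational(1, 2)))) ≈ -5811.6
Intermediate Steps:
Function('r')(x) = Mul(4, Pow(x, 2)) (Function('r')(x) = Mul(Mul(2, x), Mul(2, x)) = Mul(4, Pow(x, 2)))
t = Mul(4, Pow(17, Rational(1, 2))) (t = Pow(Add(16, Mul(4, Pow(8, 2))), Rational(1, 2)) = Pow(Add(16, Mul(4, 64)), Rational(1, 2)) = Pow(Add(16, 256), Rational(1, 2)) = Pow(272, Rational(1, 2)) = Mul(4, Pow(17, Rational(1, 2))) ≈ 16.492)
Mul(-125, Add(30, t)) = Mul(-125, Add(30, Mul(4, Pow(17, Rational(1, 2))))) = Add(-3750, Mul(-500, Pow(17, Rational(1, 2))))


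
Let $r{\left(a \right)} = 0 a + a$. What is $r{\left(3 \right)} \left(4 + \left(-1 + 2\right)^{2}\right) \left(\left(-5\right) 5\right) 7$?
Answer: $-2625$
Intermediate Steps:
$r{\left(a \right)} = a$ ($r{\left(a \right)} = 0 + a = a$)
$r{\left(3 \right)} \left(4 + \left(-1 + 2\right)^{2}\right) \left(\left(-5\right) 5\right) 7 = 3 \left(4 + \left(-1 + 2\right)^{2}\right) \left(\left(-5\right) 5\right) 7 = 3 \left(4 + 1^{2}\right) \left(-25\right) 7 = 3 \left(4 + 1\right) \left(-25\right) 7 = 3 \cdot 5 \left(-25\right) 7 = 3 \left(-125\right) 7 = \left(-375\right) 7 = -2625$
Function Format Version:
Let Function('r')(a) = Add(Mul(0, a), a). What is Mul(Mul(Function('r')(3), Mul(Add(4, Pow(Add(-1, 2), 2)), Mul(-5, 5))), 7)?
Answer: -2625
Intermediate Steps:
Function('r')(a) = a (Function('r')(a) = Add(0, a) = a)
Mul(Mul(Function('r')(3), Mul(Add(4, Pow(Add(-1, 2), 2)), Mul(-5, 5))), 7) = Mul(Mul(3, Mul(Add(4, Pow(Add(-1, 2), 2)), Mul(-5, 5))), 7) = Mul(Mul(3, Mul(Add(4, Pow(1, 2)), -25)), 7) = Mul(Mul(3, Mul(Add(4, 1), -25)), 7) = Mul(Mul(3, Mul(5, -25)), 7) = Mul(Mul(3, -125), 7) = Mul(-375, 7) = -2625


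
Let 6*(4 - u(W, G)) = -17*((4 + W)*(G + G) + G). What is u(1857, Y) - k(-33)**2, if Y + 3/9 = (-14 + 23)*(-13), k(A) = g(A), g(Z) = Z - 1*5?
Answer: -3717392/3 ≈ -1.2391e+6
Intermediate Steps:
g(Z) = -5 + Z (g(Z) = Z - 5 = -5 + Z)
k(A) = -5 + A
Y = -352/3 (Y = -1/3 + (-14 + 23)*(-13) = -1/3 + 9*(-13) = -1/3 - 117 = -352/3 ≈ -117.33)
u(W, G) = 4 + 17*G/6 + 17*G*(4 + W)/3 (u(W, G) = 4 - (-17)*((4 + W)*(G + G) + G)/6 = 4 - (-17)*((4 + W)*(2*G) + G)/6 = 4 - (-17)*(2*G*(4 + W) + G)/6 = 4 - (-17)*(G + 2*G*(4 + W))/6 = 4 - (-17*G - 34*G*(4 + W))/6 = 4 + (17*G/6 + 17*G*(4 + W)/3) = 4 + 17*G/6 + 17*G*(4 + W)/3)
u(1857, Y) - k(-33)**2 = (4 + (51/2)*(-352/3) + (17/3)*(-352/3)*1857) - (-5 - 33)**2 = (4 - 2992 - 3704096/3) - 1*(-38)**2 = -3713060/3 - 1*1444 = -3713060/3 - 1444 = -3717392/3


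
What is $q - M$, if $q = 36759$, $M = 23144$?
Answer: $13615$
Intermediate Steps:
$q - M = 36759 - 23144 = 13615$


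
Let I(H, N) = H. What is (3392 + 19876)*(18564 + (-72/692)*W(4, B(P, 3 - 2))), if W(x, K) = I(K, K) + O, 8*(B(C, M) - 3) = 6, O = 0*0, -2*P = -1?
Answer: 74725286706/173 ≈ 4.3194e+8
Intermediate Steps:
P = 1/2 (P = -1/2*(-1) = 1/2 ≈ 0.50000)
O = 0
B(C, M) = 15/4 (B(C, M) = 3 + (1/8)*6 = 3 + 3/4 = 15/4)
W(x, K) = K (W(x, K) = K + 0 = K)
(3392 + 19876)*(18564 + (-72/692)*W(4, B(P, 3 - 2))) = (3392 + 19876)*(18564 - 72/692*(15/4)) = 23268*(18564 - 72*1/692*(15/4)) = 23268*(18564 - 18/173*15/4) = 23268*(18564 - 135/346) = 23268*(6423009/346) = 74725286706/173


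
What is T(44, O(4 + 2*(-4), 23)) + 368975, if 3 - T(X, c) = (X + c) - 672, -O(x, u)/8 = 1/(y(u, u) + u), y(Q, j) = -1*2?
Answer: 7761734/21 ≈ 3.6961e+5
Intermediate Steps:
y(Q, j) = -2
O(x, u) = -8/(-2 + u)
T(X, c) = 675 - X - c (T(X, c) = 3 - ((X + c) - 672) = 3 - (-672 + X + c) = 3 + (672 - X - c) = 675 - X - c)
T(44, O(4 + 2*(-4), 23)) + 368975 = (675 - 1*44 - (-8)/(-2 + 23)) + 368975 = (675 - 44 - (-8)/21) + 368975 = (675 - 44 - 1*(-8/21)) + 368975 = (675 - 44 + 8/21) + 368975 = 13259/21 + 368975 = 7761734/21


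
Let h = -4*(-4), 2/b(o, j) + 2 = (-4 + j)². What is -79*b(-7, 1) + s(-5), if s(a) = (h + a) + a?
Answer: -116/7 ≈ -16.571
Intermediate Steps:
b(o, j) = 2/(-2 + (-4 + j)²)
h = 16
s(a) = 16 + 2*a (s(a) = (16 + a) + a = 16 + 2*a)
-79*b(-7, 1) + s(-5) = -158/(-2 + (-4 + 1)²) + (16 + 2*(-5)) = -158/(-2 + (-3)²) + (16 - 10) = -158/(-2 + 9) + 6 = -158/7 + 6 = -116/7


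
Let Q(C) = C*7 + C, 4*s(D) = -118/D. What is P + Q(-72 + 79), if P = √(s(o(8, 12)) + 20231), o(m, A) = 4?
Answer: 56 + √323578/4 ≈ 198.21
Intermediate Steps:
s(D) = -59/(2*D) (s(D) = (-118/D)/4 = -59/(2*D))
Q(C) = 8*C (Q(C) = 7*C + C = 8*C)
P = √323578/4 (P = √(-59/2/4 + 20231) = √(-59/2*¼ + 20231) = √(-59/8 + 20231) = √(161789/8) = √323578/4 ≈ 142.21)
P + Q(-72 + 79) = √323578/4 + 8*(-72 + 79) = √323578/4 + 8*7 = √323578/4 + 56 = 56 + √323578/4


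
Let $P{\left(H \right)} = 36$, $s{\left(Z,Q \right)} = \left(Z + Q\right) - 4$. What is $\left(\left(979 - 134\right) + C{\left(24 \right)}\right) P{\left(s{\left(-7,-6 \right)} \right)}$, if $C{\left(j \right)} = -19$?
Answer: $29736$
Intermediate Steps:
$s{\left(Z,Q \right)} = -4 + Q + Z$ ($s{\left(Z,Q \right)} = \left(Q + Z\right) - 4 = -4 + Q + Z$)
$\left(\left(979 - 134\right) + C{\left(24 \right)}\right) P{\left(s{\left(-7,-6 \right)} \right)} = \left(\left(979 - 134\right) - 19\right) 36 = \left(845 - 19\right) 36 = 826 \cdot 36 = 29736$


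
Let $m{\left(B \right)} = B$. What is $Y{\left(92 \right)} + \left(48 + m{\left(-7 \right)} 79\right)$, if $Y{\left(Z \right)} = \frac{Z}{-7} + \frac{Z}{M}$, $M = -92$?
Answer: $- \frac{3634}{7} \approx -519.14$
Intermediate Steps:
$Y{\left(Z \right)} = - \frac{99 Z}{644}$ ($Y{\left(Z \right)} = \frac{Z}{-7} + \frac{Z}{-92} = Z \left(- \frac{1}{7}\right) + Z \left(- \frac{1}{92}\right) = - \frac{Z}{7} - \frac{Z}{92} = - \frac{99 Z}{644}$)
$Y{\left(92 \right)} + \left(48 + m{\left(-7 \right)} 79\right) = \left(- \frac{99}{644}\right) 92 + \left(48 - 553\right) = - \frac{99}{7} + \left(48 - 553\right) = - \frac{99}{7} - 505 = - \frac{3634}{7}$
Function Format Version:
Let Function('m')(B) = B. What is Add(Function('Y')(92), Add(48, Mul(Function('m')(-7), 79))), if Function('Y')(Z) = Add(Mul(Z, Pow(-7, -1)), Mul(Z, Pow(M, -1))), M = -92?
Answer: Rational(-3634, 7) ≈ -519.14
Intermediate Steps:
Function('Y')(Z) = Mul(Rational(-99, 644), Z) (Function('Y')(Z) = Add(Mul(Z, Pow(-7, -1)), Mul(Z, Pow(-92, -1))) = Add(Mul(Z, Rational(-1, 7)), Mul(Z, Rational(-1, 92))) = Add(Mul(Rational(-1, 7), Z), Mul(Rational(-1, 92), Z)) = Mul(Rational(-99, 644), Z))
Add(Function('Y')(92), Add(48, Mul(Function('m')(-7), 79))) = Add(Mul(Rational(-99, 644), 92), Add(48, Mul(-7, 79))) = Add(Rational(-99, 7), Add(48, -553)) = Add(Rational(-99, 7), -505) = Rational(-3634, 7)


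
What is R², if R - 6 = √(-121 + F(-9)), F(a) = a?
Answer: (6 + I*√130)² ≈ -94.0 + 136.82*I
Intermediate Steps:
R = 6 + I*√130 (R = 6 + √(-121 - 9) = 6 + √(-130) = 6 + I*√130 ≈ 6.0 + 11.402*I)
R² = (6 + I*√130)²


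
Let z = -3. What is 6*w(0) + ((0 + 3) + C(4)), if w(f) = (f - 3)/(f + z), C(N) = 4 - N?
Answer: 9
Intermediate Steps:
w(f) = 1 (w(f) = (f - 3)/(f - 3) = (-3 + f)/(-3 + f) = 1)
6*w(0) + ((0 + 3) + C(4)) = 6*1 + ((0 + 3) + (4 - 1*4)) = 6 + (3 + (4 - 4)) = 6 + (3 + 0) = 6 + 3 = 9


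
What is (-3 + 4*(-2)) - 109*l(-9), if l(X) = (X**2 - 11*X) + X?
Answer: -18650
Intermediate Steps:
l(X) = X**2 - 10*X
(-3 + 4*(-2)) - 109*l(-9) = (-3 + 4*(-2)) - (-981)*(-10 - 9) = (-3 - 8) - (-981)*(-19) = -11 - 109*171 = -11 - 18639 = -18650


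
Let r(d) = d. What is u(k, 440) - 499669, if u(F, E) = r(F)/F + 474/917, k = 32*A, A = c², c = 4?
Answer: -458195082/917 ≈ -4.9967e+5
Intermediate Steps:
A = 16 (A = 4² = 16)
k = 512 (k = 32*16 = 512)
u(F, E) = 1391/917 (u(F, E) = F/F + 474/917 = 1 + 474*(1/917) = 1 + 474/917 = 1391/917)
u(k, 440) - 499669 = 1391/917 - 499669 = -458195082/917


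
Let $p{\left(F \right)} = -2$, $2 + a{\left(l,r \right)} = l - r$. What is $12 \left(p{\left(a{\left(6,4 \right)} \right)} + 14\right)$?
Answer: $144$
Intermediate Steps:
$a{\left(l,r \right)} = -2 + l - r$ ($a{\left(l,r \right)} = -2 + \left(l - r\right) = -2 + l - r$)
$12 \left(p{\left(a{\left(6,4 \right)} \right)} + 14\right) = 12 \left(-2 + 14\right) = 12 \cdot 12 = 144$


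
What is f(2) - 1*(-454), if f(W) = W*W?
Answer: 458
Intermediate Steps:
f(W) = W²
f(2) - 1*(-454) = 2² - 1*(-454) = 4 + 454 = 458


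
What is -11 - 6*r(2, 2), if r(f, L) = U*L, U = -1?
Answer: 1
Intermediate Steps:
r(f, L) = -L
-11 - 6*r(2, 2) = -11 - (-6)*2 = -11 - 6*(-2) = -11 + 12 = 1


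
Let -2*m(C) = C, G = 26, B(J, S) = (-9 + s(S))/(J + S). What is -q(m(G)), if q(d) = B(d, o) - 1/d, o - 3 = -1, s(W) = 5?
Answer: -63/143 ≈ -0.44056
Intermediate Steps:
o = 2 (o = 3 - 1 = 2)
B(J, S) = -4/(J + S) (B(J, S) = (-9 + 5)/(J + S) = -4/(J + S))
m(C) = -C/2
q(d) = -1/d - 4/(2 + d) (q(d) = -4/(d + 2) - 1/d = -4/(2 + d) - 1/d = -1/d - 4/(2 + d))
-q(m(G)) = -(-2 - (-5)*26/2)/(((-½*26))*(2 - ½*26)) = -(-2 - 5*(-13))/((-13)*(2 - 13)) = -(-1)*(-2 + 65)/(13*(-11)) = -(-1)*(-1)*63/(13*11) = -1*63/143 = -63/143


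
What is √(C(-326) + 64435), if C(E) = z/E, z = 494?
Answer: 3*√190214806/163 ≈ 253.84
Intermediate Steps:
C(E) = 494/E
√(C(-326) + 64435) = √(494/(-326) + 64435) = √(494*(-1/326) + 64435) = √(-247/163 + 64435) = √(10502658/163) = 3*√190214806/163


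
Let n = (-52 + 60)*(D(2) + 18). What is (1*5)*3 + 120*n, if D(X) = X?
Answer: 19215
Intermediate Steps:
n = 160 (n = (-52 + 60)*(2 + 18) = 8*20 = 160)
(1*5)*3 + 120*n = (1*5)*3 + 120*160 = 5*3 + 19200 = 15 + 19200 = 19215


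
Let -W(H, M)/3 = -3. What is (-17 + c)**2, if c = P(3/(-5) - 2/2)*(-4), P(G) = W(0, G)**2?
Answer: 116281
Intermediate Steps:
W(H, M) = 9 (W(H, M) = -3*(-3) = 9)
P(G) = 81 (P(G) = 9**2 = 81)
c = -324 (c = 81*(-4) = -324)
(-17 + c)**2 = (-17 - 324)**2 = (-341)**2 = 116281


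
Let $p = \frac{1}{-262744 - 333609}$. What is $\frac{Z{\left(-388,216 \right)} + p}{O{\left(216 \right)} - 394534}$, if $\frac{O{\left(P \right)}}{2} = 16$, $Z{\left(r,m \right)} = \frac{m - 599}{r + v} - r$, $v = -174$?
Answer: $- \frac{130266752405}{132217497577772} \approx -0.00098525$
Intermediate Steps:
$p = - \frac{1}{596353}$ ($p = \frac{1}{-596353} = - \frac{1}{596353} \approx -1.6769 \cdot 10^{-6}$)
$Z{\left(r,m \right)} = - r + \frac{-599 + m}{-174 + r}$ ($Z{\left(r,m \right)} = \frac{m - 599}{r - 174} - r = \frac{-599 + m}{-174 + r} - r = - r + \frac{-599 + m}{-174 + r}$)
$O{\left(P \right)} = 32$ ($O{\left(P \right)} = 2 \cdot 16 = 32$)
$\frac{Z{\left(-388,216 \right)} + p}{O{\left(216 \right)} - 394534} = \frac{\frac{-599 + 216 - \left(-388\right)^{2} + 174 \left(-388\right)}{-174 - 388} - \frac{1}{596353}}{32 - 394534} = \frac{\frac{-599 + 216 - 150544 - 67512}{-562} - \frac{1}{596353}}{-394502} = \left(- \frac{-599 + 216 - 150544 - 67512}{562} - \frac{1}{596353}\right) \left(- \frac{1}{394502}\right) = \left(\left(- \frac{1}{562}\right) \left(-218439\right) - \frac{1}{596353}\right) \left(- \frac{1}{394502}\right) = \left(\frac{218439}{562} - \frac{1}{596353}\right) \left(- \frac{1}{394502}\right) = \frac{130266752405}{335150386} \left(- \frac{1}{394502}\right) = - \frac{130266752405}{132217497577772}$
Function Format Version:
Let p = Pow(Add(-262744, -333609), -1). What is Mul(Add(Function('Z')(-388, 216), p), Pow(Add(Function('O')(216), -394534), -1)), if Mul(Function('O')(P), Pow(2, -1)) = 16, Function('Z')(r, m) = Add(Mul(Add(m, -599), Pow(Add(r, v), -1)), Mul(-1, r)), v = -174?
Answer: Rational(-130266752405, 132217497577772) ≈ -0.00098525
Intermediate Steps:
p = Rational(-1, 596353) (p = Pow(-596353, -1) = Rational(-1, 596353) ≈ -1.6769e-6)
Function('Z')(r, m) = Add(Mul(-1, r), Mul(Pow(Add(-174, r), -1), Add(-599, m))) (Function('Z')(r, m) = Add(Mul(Add(m, -599), Pow(Add(r, -174), -1)), Mul(-1, r)) = Add(Mul(Add(-599, m), Pow(Add(-174, r), -1)), Mul(-1, r)) = Add(Mul(Pow(Add(-174, r), -1), Add(-599, m)), Mul(-1, r)) = Add(Mul(-1, r), Mul(Pow(Add(-174, r), -1), Add(-599, m))))
Function('O')(P) = 32 (Function('O')(P) = Mul(2, 16) = 32)
Mul(Add(Function('Z')(-388, 216), p), Pow(Add(Function('O')(216), -394534), -1)) = Mul(Add(Mul(Pow(Add(-174, -388), -1), Add(-599, 216, Mul(-1, Pow(-388, 2)), Mul(174, -388))), Rational(-1, 596353)), Pow(Add(32, -394534), -1)) = Mul(Add(Mul(Pow(-562, -1), Add(-599, 216, Mul(-1, 150544), -67512)), Rational(-1, 596353)), Pow(-394502, -1)) = Mul(Add(Mul(Rational(-1, 562), Add(-599, 216, -150544, -67512)), Rational(-1, 596353)), Rational(-1, 394502)) = Mul(Add(Mul(Rational(-1, 562), -218439), Rational(-1, 596353)), Rational(-1, 394502)) = Mul(Add(Rational(218439, 562), Rational(-1, 596353)), Rational(-1, 394502)) = Mul(Rational(130266752405, 335150386), Rational(-1, 394502)) = Rational(-130266752405, 132217497577772)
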